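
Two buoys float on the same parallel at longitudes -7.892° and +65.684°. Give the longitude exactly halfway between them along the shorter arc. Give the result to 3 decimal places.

+28.896°

Signed shortest Δλ from -7.892° to +65.684° is +73.576°.
Midpoint longitude = -7.892° + (+73.576°)/2 = -7.892° + 36.788° = +28.896°.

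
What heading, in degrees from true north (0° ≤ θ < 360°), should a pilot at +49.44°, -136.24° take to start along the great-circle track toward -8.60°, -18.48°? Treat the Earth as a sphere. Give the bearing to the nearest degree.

74°

Δλ = -18.48 − -136.24 = 117.76°.
θ = atan2( sin Δλ · cos φ₂ , cos φ₁ · sin φ₂ − sin φ₁ · cos φ₂ · cos Δλ )
  = atan2(0.87496, 0.25264) = 73.894° → normalised to [0°, 360°): 73.894°.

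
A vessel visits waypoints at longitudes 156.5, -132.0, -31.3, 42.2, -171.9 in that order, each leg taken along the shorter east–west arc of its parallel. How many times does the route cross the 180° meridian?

Leg 1: +156.5° → -132.0°, shortest Δλ = 71.5° (east) — crosses 180°.
Leg 2: -132.0° → -31.3°, shortest Δλ = 100.7° (east) — does not cross 180°.
Leg 3: -31.3° → +42.2°, shortest Δλ = 73.5° (east) — does not cross 180°.
Leg 4: +42.2° → -171.9°, shortest Δλ = 145.9° (east) — crosses 180°.
Total crossings: 2.

2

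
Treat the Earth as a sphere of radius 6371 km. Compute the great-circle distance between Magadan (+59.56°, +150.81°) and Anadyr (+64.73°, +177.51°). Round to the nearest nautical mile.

Δλ = 177.51 − 150.81 = 26.70°.
Δφ = 64.73 − 59.56 = 5.17°.
a = sin²(Δφ/2) + cos φ₁ · cos φ₂ · sin²(Δλ/2) = 0.013565.
c = 2·atan2(√a, √(1−a)) = 0.23346 rad → d = 6371·c ≈ 1487.41 km ≈ 803.13 nmi.

803 nmi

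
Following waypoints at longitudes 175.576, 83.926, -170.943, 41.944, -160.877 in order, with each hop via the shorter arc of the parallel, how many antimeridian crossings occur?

3

Leg 1: +175.576° → +83.926°, shortest Δλ = -91.65° (west) — does not cross 180°.
Leg 2: +83.926° → -170.943°, shortest Δλ = 105.131° (east) — crosses 180°.
Leg 3: -170.943° → +41.944°, shortest Δλ = -147.113° (west) — crosses 180°.
Leg 4: +41.944° → -160.877°, shortest Δλ = 157.179° (east) — crosses 180°.
Total crossings: 3.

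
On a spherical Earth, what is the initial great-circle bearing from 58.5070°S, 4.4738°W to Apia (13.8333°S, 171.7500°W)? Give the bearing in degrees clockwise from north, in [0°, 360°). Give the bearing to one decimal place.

192.9°

Δλ = -171.7500 − -4.4738 = -167.2762°.
θ = atan2( sin Δλ · cos φ₂ , cos φ₁ · sin φ₂ − sin φ₁ · cos φ₂ · cos Δλ )
  = atan2(-0.21386, -0.93254) = -167.084° → normalised to [0°, 360°): 192.916°.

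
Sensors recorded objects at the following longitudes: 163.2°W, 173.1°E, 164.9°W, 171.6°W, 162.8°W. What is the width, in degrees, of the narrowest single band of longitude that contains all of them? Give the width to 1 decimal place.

24.1°

Sort the longitudes: -171.6°, -164.9°, -163.2°, -162.8°, +173.1°.
Eastward gaps between consecutive values (wrapping around): 6.7°, 1.7°, 0.4°, 335.9°, 15.3°.
Largest gap = 335.9° ⇒ minimal covering band is its complement: 360° − 335.9° = 24.1°.
Band runs from +173.1° eastward to -162.8°, crossing the antimeridian.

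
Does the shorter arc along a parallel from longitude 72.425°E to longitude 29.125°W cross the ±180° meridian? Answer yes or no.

No

Signed shortest Δλ = ((-29.125 − 72.425 + 180) mod 360) − 180 = -101.55°.
Going west by 101.55° from +72.425° reaches -29.125° without touching 180°.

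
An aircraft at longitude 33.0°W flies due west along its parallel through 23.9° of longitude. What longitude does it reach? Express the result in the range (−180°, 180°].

56.9°W

Start at -33.0°; shift −23.9° → -56.9°.
-56.9° already lies in (−180°, 180°].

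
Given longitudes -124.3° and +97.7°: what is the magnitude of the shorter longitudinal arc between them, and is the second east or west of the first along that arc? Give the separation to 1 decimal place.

Raw difference: 97.7 − -124.3 = 222.0°.
Normalise into (−180°, 180°]: 222.0° − 360° = -138.0°.
Negative ⇒ the second point lies to the west; separation 138.0°.

138.0° west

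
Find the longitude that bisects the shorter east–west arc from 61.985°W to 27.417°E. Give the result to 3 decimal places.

17.284°W

Signed shortest Δλ from -61.985° to +27.417° is +89.402°.
Midpoint longitude = -61.985° + (+89.402°)/2 = -61.985° + 44.701° = -17.284°.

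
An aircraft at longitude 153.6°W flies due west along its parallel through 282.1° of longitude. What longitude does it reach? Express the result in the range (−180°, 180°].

75.7°W

Start at -153.6°; shift −282.1° → -435.7°.
-435.7° lies outside (−180°, 180°]; add 360° → -75.7°.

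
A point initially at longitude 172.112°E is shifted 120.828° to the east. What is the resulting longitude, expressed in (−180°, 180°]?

67.060°W

Start at +172.112°; shift +120.828° → +292.940°.
+292.940° lies outside (−180°, 180°]; subtract 360° → -67.060°.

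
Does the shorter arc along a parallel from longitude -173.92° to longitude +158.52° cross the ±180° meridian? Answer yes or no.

Naïve |158.52 − -173.92| = 332.44° > 180°, so the shorter arc goes the other way round — across 180°.
Signed shortest Δλ = ((158.52 − -173.92 + 180) mod 360) − 180 = -27.56°.
Going west by 27.56° from -173.92° passes through 180° before reaching +158.52°.

Yes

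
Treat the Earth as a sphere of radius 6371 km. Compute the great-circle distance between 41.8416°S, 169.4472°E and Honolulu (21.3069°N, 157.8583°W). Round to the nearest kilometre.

7786 km

Δλ = -157.8583 − 169.4472 = -327.3055°; wrapped into (−180°, 180°]: 32.6945°.
Δφ = 21.3069 − -41.8416 = 63.1485°.
a = sin²(Δφ/2) + cos φ₁ · cos φ₂ · sin²(Δλ/2) = 0.329143.
c = 2·atan2(√a, √(1−a)) = 1.22206 rad → d = 6371·c ≈ 7785.73 km.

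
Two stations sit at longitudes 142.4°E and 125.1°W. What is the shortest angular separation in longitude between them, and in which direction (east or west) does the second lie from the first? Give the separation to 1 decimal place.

92.5° east

Raw difference: -125.1 − 142.4 = -267.5°.
Normalise into (−180°, 180°]: -267.5° + 360° = 92.5°.
Positive ⇒ the second point lies to the east; separation 92.5°.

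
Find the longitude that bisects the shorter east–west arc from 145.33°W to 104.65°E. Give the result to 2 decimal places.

159.66°E

Signed shortest Δλ from -145.33° to +104.65° is -110.02°.
Midpoint longitude = -145.33° + (-110.02°)/2 = -145.33° − 55.01° = -200.34°.
Normalise into (−180°, 180°]: +159.66°.
(The naïve average (-145.33 + +104.65)/2 = -20.34° is on the wrong side of the globe.)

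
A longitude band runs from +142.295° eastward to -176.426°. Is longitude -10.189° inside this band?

No

Band width going east from +142.295° to -176.426°: ((-176.426 − 142.295) mod 360) = 41.279°.
Offset of -10.189° east of the west edge: ((-10.189 − 142.295) mod 360) = 207.516°.
207.516° > 41.279° ⇒ outside.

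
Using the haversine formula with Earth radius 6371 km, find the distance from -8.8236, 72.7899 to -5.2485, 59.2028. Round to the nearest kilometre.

Δλ = 59.2028 − 72.7899 = -13.5871°.
Δφ = -5.2485 − -8.8236 = 3.5751°.
a = sin²(Δφ/2) + cos φ₁ · cos φ₂ · sin²(Δλ/2) = 0.014743.
c = 2·atan2(√a, √(1−a)) = 0.24344 rad → d = 6371·c ≈ 1550.94 km.

1551 km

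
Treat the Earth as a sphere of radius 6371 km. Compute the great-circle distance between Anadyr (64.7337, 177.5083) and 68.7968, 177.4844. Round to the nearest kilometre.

452 km

Δλ = 177.4844 − 177.5083 = -0.0239°.
Δφ = 68.7968 − 64.7337 = 4.0631°.
a = sin²(Δφ/2) + cos φ₁ · cos φ₂ · sin²(Δλ/2) = 0.001257.
c = 2·atan2(√a, √(1−a)) = 0.07091 rad → d = 6371·c ≈ 451.80 km.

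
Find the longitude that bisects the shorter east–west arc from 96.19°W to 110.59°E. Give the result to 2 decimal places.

Signed shortest Δλ from -96.19° to +110.59° is -153.22°.
Midpoint longitude = -96.19° + (-153.22°)/2 = -96.19° − 76.61° = -172.80°.
(The naïve average (-96.19 + +110.59)/2 = 7.2° is on the wrong side of the globe.)

172.80°W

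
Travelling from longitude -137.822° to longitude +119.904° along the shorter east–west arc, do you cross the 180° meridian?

Yes

Naïve |119.904 − -137.822| = 257.726° > 180°, so the shorter arc goes the other way round — across 180°.
Signed shortest Δλ = ((119.904 − -137.822 + 180) mod 360) − 180 = -102.274°.
Going west by 102.274° from -137.822° passes through 180° before reaching +119.904°.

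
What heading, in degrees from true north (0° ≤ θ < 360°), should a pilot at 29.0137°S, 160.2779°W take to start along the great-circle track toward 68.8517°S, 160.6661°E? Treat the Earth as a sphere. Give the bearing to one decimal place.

198.5°

Δλ = 160.6661 − -160.2779 = 320.9440°; wrapped into (−180°, 180°]: -39.0560°.
θ = atan2( sin Δλ · cos φ₂ , cos φ₁ · sin φ₂ − sin φ₁ · cos φ₂ · cos Δλ )
  = atan2(-0.22732, -0.67972) = -161.508° → normalised to [0°, 360°): 198.492°.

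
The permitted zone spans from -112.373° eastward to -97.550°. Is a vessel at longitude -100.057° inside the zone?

Band width going east from -112.373° to -97.550°: ((-97.550 − -112.373) mod 360) = 14.823°.
Offset of -100.057° east of the west edge: ((-100.057 − -112.373) mod 360) = 12.316°.
12.316° ≤ 14.823° ⇒ inside.

Yes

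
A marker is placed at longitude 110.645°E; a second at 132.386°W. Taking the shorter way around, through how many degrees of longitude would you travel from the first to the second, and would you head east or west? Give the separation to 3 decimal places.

116.969° east

Raw difference: -132.386 − 110.645 = -243.031°.
Normalise into (−180°, 180°]: -243.031° + 360° = 116.969°.
Positive ⇒ the second point lies to the east; separation 116.969°.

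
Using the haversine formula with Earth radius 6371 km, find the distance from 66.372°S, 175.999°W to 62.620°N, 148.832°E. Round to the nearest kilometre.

Δλ = 148.832 − -175.999 = 324.831°; wrapped into (−180°, 180°]: -35.169°.
Δφ = 62.620 − -66.372 = 128.992°.
a = sin²(Δφ/2) + cos φ₁ · cos φ₂ · sin²(Δλ/2) = 0.831429.
c = 2·atan2(√a, √(1−a)) = 2.29543 rad → d = 6371·c ≈ 14624.16 km.

14624 km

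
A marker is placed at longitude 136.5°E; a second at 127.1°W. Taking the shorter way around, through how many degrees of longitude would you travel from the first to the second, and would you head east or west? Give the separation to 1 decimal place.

Raw difference: -127.1 − 136.5 = -263.6°.
Normalise into (−180°, 180°]: -263.6° + 360° = 96.4°.
Positive ⇒ the second point lies to the east; separation 96.4°.

96.4° east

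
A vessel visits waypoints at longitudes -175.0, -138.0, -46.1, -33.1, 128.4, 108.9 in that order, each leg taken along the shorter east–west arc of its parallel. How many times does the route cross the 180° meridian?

Leg 1: -175.0° → -138.0°, shortest Δλ = 37.0° (east) — does not cross 180°.
Leg 2: -138.0° → -46.1°, shortest Δλ = 91.9° (east) — does not cross 180°.
Leg 3: -46.1° → -33.1°, shortest Δλ = 13.0° (east) — does not cross 180°.
Leg 4: -33.1° → +128.4°, shortest Δλ = 161.5° (east) — does not cross 180°.
Leg 5: +128.4° → +108.9°, shortest Δλ = -19.5° (west) — does not cross 180°.
Total crossings: 0.

0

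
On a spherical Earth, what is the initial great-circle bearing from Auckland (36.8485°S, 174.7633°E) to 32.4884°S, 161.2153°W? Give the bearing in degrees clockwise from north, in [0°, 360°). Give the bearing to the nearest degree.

85°

Δλ = -161.2153 − 174.7633 = -335.9786°; wrapped into (−180°, 180°]: 24.0214°.
θ = atan2( sin Δλ · cos φ₂ , cos φ₁ · sin φ₂ − sin φ₁ · cos φ₂ · cos Δλ )
  = atan2(0.34337, 0.03221) = 84.640° → normalised to [0°, 360°): 84.640°.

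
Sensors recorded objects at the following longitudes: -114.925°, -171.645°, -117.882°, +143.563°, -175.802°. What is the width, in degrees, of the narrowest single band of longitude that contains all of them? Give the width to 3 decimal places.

Sort the longitudes: -175.802°, -171.645°, -117.882°, -114.925°, +143.563°.
Eastward gaps between consecutive values (wrapping around): 4.157°, 53.763°, 2.957°, 258.488°, 40.635°.
Largest gap = 258.488° ⇒ minimal covering band is its complement: 360° − 258.488° = 101.512°.
Band runs from +143.563° eastward to -114.925°, crossing the antimeridian.

101.512°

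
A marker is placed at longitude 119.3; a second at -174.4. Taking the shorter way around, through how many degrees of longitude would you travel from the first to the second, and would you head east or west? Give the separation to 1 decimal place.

Raw difference: -174.4 − 119.3 = -293.7°.
Normalise into (−180°, 180°]: -293.7° + 360° = 66.3°.
Positive ⇒ the second point lies to the east; separation 66.3°.

66.3° east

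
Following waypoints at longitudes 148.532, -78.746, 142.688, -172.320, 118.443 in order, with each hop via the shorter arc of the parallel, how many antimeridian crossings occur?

4

Leg 1: +148.532° → -78.746°, shortest Δλ = 132.722° (east) — crosses 180°.
Leg 2: -78.746° → +142.688°, shortest Δλ = -138.566° (west) — crosses 180°.
Leg 3: +142.688° → -172.320°, shortest Δλ = 44.992° (east) — crosses 180°.
Leg 4: -172.320° → +118.443°, shortest Δλ = -69.237° (west) — crosses 180°.
Total crossings: 4.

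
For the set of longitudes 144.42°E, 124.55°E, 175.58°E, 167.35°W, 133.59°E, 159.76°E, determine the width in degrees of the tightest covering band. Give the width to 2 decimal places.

Sort the longitudes: -167.35°, +124.55°, +133.59°, +144.42°, +159.76°, +175.58°.
Eastward gaps between consecutive values (wrapping around): 291.90°, 9.04°, 10.83°, 15.34°, 15.82°, 17.07°.
Largest gap = 291.90° ⇒ minimal covering band is its complement: 360° − 291.90° = 68.10°.
Band runs from +124.55° eastward to -167.35°, crossing the antimeridian.

68.10°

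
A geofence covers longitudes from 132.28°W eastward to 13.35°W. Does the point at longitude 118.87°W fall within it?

Yes

Band width going east from -132.28° to -13.35°: ((-13.35 − -132.28) mod 360) = 118.93°.
Offset of -118.87° east of the west edge: ((-118.87 − -132.28) mod 360) = 13.41°.
13.41° ≤ 118.93° ⇒ inside.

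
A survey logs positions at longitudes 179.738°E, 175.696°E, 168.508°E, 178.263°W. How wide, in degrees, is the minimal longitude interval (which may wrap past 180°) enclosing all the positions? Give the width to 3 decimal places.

Sort the longitudes: -178.263°, +168.508°, +175.696°, +179.738°.
Eastward gaps between consecutive values (wrapping around): 346.771°, 7.188°, 4.042°, 1.999°.
Largest gap = 346.771° ⇒ minimal covering band is its complement: 360° − 346.771° = 13.229°.
Band runs from +168.508° eastward to -178.263°, crossing the antimeridian.

13.229°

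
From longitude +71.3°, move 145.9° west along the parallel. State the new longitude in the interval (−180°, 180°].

Start at +71.3°; shift −145.9° → -74.6°.
-74.6° already lies in (−180°, 180°].

-74.6°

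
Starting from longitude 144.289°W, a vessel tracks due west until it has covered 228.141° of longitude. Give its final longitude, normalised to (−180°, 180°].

12.430°W

Start at -144.289°; shift −228.141° → -372.430°.
-372.430° lies outside (−180°, 180°]; add 360° → -12.430°.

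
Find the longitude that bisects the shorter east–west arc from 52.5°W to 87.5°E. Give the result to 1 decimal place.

17.5°E

Signed shortest Δλ from -52.5° to +87.5° is +140.0°.
Midpoint longitude = -52.5° + (+140.0°)/2 = -52.5° + 70.0° = +17.5°.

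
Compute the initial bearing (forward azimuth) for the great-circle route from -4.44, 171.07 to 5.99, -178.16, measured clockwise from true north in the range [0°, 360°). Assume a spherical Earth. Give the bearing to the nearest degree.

46°

Δλ = -178.16 − 171.07 = -349.23°; wrapped into (−180°, 180°]: 10.77°.
θ = atan2( sin Δλ · cos φ₂ , cos φ₁ · sin φ₂ − sin φ₁ · cos φ₂ · cos Δλ )
  = atan2(0.18585, 0.17968) = 45.967° → normalised to [0°, 360°): 45.967°.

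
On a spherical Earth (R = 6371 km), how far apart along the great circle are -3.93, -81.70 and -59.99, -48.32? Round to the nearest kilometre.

Δλ = -48.32 − -81.70 = 33.38°.
Δφ = -59.99 − -3.93 = -56.06°.
a = sin²(Δφ/2) + cos φ₁ · cos φ₂ · sin²(Δλ/2) = 0.261993.
c = 2·atan2(√a, √(1−a)) = 1.07468 rad → d = 6371·c ≈ 6846.79 km.

6847 km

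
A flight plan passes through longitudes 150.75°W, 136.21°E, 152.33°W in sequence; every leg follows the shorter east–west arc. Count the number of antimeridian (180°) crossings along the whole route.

Leg 1: -150.75° → +136.21°, shortest Δλ = -73.04° (west) — crosses 180°.
Leg 2: +136.21° → -152.33°, shortest Δλ = 71.46° (east) — crosses 180°.
Total crossings: 2.

2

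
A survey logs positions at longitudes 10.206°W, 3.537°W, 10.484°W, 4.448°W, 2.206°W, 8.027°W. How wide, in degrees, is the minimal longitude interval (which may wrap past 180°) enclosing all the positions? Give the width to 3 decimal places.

8.278°

Sort the longitudes: -10.484°, -10.206°, -8.027°, -4.448°, -3.537°, -2.206°.
Eastward gaps between consecutive values (wrapping around): 0.278°, 2.179°, 3.579°, 0.911°, 1.331°, 351.722°.
Largest gap = 351.722° ⇒ minimal covering band is its complement: 360° − 351.722° = 8.278°.
Band runs from -10.484° eastward to -2.206°.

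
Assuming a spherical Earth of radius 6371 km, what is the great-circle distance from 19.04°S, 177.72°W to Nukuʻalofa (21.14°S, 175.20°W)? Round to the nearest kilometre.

352 km

Δλ = -175.20 − -177.72 = 2.52°.
Δφ = -21.14 − -19.04 = -2.10°.
a = sin²(Δφ/2) + cos φ₁ · cos φ₂ · sin²(Δλ/2) = 0.000762.
c = 2·atan2(√a, √(1−a)) = 0.05522 rad → d = 6371·c ≈ 351.81 km.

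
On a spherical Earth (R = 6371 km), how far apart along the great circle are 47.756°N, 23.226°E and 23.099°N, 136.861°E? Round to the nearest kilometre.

Δλ = 136.861 − 23.226 = 113.635°.
Δφ = 23.099 − 47.756 = -24.657°.
a = sin²(Δφ/2) + cos φ₁ · cos φ₂ · sin²(Δλ/2) = 0.478744.
c = 2·atan2(√a, √(1−a)) = 1.52827 rad → d = 6371·c ≈ 9736.61 km.

9737 km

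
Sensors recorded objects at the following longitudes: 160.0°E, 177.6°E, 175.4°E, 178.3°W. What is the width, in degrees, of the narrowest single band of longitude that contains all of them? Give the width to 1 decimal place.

21.7°

Sort the longitudes: -178.3°, +160.0°, +175.4°, +177.6°.
Eastward gaps between consecutive values (wrapping around): 338.3°, 15.4°, 2.2°, 4.1°.
Largest gap = 338.3° ⇒ minimal covering band is its complement: 360° − 338.3° = 21.7°.
Band runs from +160.0° eastward to -178.3°, crossing the antimeridian.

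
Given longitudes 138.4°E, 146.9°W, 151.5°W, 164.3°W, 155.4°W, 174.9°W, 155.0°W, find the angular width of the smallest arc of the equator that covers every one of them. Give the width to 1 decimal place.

74.7°

Sort the longitudes: -174.9°, -164.3°, -155.4°, -155.0°, -151.5°, -146.9°, +138.4°.
Eastward gaps between consecutive values (wrapping around): 10.6°, 8.9°, 0.4°, 3.5°, 4.6°, 285.3°, 46.7°.
Largest gap = 285.3° ⇒ minimal covering band is its complement: 360° − 285.3° = 74.7°.
Band runs from +138.4° eastward to -146.9°, crossing the antimeridian.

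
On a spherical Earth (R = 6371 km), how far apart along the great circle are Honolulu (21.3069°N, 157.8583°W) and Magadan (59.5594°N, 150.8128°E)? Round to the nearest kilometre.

Δλ = 150.8128 − -157.8583 = 308.6711°; wrapped into (−180°, 180°]: -51.3289°.
Δφ = 59.5594 − 21.3069 = 38.2525°.
a = sin²(Δφ/2) + cos φ₁ · cos φ₂ · sin²(Δλ/2) = 0.195893.
c = 2·atan2(√a, √(1−a)) = 0.91699 rad → d = 6371·c ≈ 5842.13 km.

5842 km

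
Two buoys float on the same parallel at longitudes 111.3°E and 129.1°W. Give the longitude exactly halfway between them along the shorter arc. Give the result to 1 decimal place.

171.1°E

Signed shortest Δλ from +111.3° to -129.1° is +119.6°.
Midpoint longitude = +111.3° + (+119.6°)/2 = +111.3° + 59.8° = +171.1°.
(The naïve average (+111.3 + -129.1)/2 = -8.9° is on the wrong side of the globe.)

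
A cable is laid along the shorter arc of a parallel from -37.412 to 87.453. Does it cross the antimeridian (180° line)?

Signed shortest Δλ = ((87.453 − -37.412 + 180) mod 360) − 180 = 124.865°.
Going east by 124.865° from -37.412° reaches +87.453° without touching 180°.

No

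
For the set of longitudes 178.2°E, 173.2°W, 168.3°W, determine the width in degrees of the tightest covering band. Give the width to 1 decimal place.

Sort the longitudes: -173.2°, -168.3°, +178.2°.
Eastward gaps between consecutive values (wrapping around): 4.9°, 346.5°, 8.6°.
Largest gap = 346.5° ⇒ minimal covering band is its complement: 360° − 346.5° = 13.5°.
Band runs from +178.2° eastward to -168.3°, crossing the antimeridian.

13.5°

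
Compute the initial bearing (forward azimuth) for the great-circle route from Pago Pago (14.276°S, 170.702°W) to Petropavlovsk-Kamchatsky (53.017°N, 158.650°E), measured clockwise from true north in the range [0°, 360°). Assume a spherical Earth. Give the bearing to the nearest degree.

341°

Δλ = 158.650 − -170.702 = 329.352°; wrapped into (−180°, 180°]: -30.648°.
θ = atan2( sin Δλ · cos φ₂ , cos φ₁ · sin φ₂ − sin φ₁ · cos φ₂ · cos Δλ )
  = atan2(-0.30666, 0.90177) = -18.781° → normalised to [0°, 360°): 341.219°.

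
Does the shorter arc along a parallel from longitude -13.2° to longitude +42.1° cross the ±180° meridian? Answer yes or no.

Signed shortest Δλ = ((42.1 − -13.2 + 180) mod 360) − 180 = 55.3°.
Going east by 55.3° from -13.2° reaches +42.1° without touching 180°.

No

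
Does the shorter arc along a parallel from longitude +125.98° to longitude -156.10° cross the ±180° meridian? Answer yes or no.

Yes

Naïve |-156.10 − 125.98| = 282.08° > 180°, so the shorter arc goes the other way round — across 180°.
Signed shortest Δλ = ((-156.10 − 125.98 + 180) mod 360) − 180 = 77.92°.
Going east by 77.92° from +125.98° passes through 180° before reaching -156.10°.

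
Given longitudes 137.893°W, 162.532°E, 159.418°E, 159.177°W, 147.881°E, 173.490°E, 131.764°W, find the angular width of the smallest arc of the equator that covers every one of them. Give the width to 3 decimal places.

80.355°

Sort the longitudes: -159.177°, -137.893°, -131.764°, +147.881°, +159.418°, +162.532°, +173.490°.
Eastward gaps between consecutive values (wrapping around): 21.284°, 6.129°, 279.645°, 11.537°, 3.114°, 10.958°, 27.333°.
Largest gap = 279.645° ⇒ minimal covering band is its complement: 360° − 279.645° = 80.355°.
Band runs from +147.881° eastward to -131.764°, crossing the antimeridian.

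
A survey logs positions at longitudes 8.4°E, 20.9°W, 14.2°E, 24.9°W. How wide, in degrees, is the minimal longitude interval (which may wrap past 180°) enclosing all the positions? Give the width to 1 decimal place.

Sort the longitudes: -24.9°, -20.9°, +8.4°, +14.2°.
Eastward gaps between consecutive values (wrapping around): 4.0°, 29.3°, 5.8°, 320.9°.
Largest gap = 320.9° ⇒ minimal covering band is its complement: 360° − 320.9° = 39.1°.
Band runs from -24.9° eastward to +14.2°.

39.1°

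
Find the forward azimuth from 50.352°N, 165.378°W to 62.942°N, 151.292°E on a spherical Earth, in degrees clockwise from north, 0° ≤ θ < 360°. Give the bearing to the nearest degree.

Δλ = 151.292 − -165.378 = 316.670°; wrapped into (−180°, 180°]: -43.330°.
θ = atan2( sin Δλ · cos φ₂ , cos φ₁ · sin φ₂ − sin φ₁ · cos φ₂ · cos Δλ )
  = atan2(-0.31215, 0.31345) = -44.881° → normalised to [0°, 360°): 315.119°.

315°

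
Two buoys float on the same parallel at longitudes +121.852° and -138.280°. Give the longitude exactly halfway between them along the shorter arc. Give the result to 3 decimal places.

+171.786°

Signed shortest Δλ from +121.852° to -138.280° is +99.868°.
Midpoint longitude = +121.852° + (+99.868°)/2 = +121.852° + 49.934° = +171.786°.
(The naïve average (+121.852 + -138.280)/2 = -8.214° is on the wrong side of the globe.)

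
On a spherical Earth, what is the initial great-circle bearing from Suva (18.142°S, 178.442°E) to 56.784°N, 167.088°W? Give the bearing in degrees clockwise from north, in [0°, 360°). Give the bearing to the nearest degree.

Δλ = -167.088 − 178.442 = -345.530°; wrapped into (−180°, 180°]: 14.470°.
θ = atan2( sin Δλ · cos φ₂ , cos φ₁ · sin φ₂ − sin φ₁ · cos φ₂ · cos Δλ )
  = atan2(0.13688, 0.96018) = 8.113° → normalised to [0°, 360°): 8.113°.

8°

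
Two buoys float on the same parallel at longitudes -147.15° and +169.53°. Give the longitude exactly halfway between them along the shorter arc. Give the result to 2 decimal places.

Signed shortest Δλ from -147.15° to +169.53° is -43.32°.
Midpoint longitude = -147.15° + (-43.32°)/2 = -147.15° − 21.66° = -168.81°.
(The naïve average (-147.15 + +169.53)/2 = 11.19° is on the wrong side of the globe.)

-168.81°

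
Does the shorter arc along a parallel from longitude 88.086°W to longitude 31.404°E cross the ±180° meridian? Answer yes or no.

No

Signed shortest Δλ = ((31.404 − -88.086 + 180) mod 360) − 180 = 119.49°.
Going east by 119.49° from -88.086° reaches +31.404° without touching 180°.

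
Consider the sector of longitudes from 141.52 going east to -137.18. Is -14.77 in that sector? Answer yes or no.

Band width going east from +141.52° to -137.18°: ((-137.18 − 141.52) mod 360) = 81.30°.
Offset of -14.77° east of the west edge: ((-14.77 − 141.52) mod 360) = 203.71°.
203.71° > 81.30° ⇒ outside.

No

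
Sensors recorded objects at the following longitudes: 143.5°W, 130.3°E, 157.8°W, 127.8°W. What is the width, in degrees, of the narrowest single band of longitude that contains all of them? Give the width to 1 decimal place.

Sort the longitudes: -157.8°, -143.5°, -127.8°, +130.3°.
Eastward gaps between consecutive values (wrapping around): 14.3°, 15.7°, 258.1°, 71.9°.
Largest gap = 258.1° ⇒ minimal covering band is its complement: 360° − 258.1° = 101.9°.
Band runs from +130.3° eastward to -127.8°, crossing the antimeridian.

101.9°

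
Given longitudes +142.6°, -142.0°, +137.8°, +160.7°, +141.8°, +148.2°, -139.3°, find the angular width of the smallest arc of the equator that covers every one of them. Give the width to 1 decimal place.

82.9°

Sort the longitudes: -142.0°, -139.3°, +137.8°, +141.8°, +142.6°, +148.2°, +160.7°.
Eastward gaps between consecutive values (wrapping around): 2.7°, 277.1°, 4.0°, 0.8°, 5.6°, 12.5°, 57.3°.
Largest gap = 277.1° ⇒ minimal covering band is its complement: 360° − 277.1° = 82.9°.
Band runs from +137.8° eastward to -139.3°, crossing the antimeridian.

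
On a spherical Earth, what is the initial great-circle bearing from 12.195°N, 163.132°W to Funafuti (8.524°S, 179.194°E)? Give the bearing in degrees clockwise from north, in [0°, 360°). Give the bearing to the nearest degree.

Δλ = 179.194 − -163.132 = 342.326°; wrapped into (−180°, 180°]: -17.674°.
θ = atan2( sin Δλ · cos φ₂ , cos φ₁ · sin φ₂ − sin φ₁ · cos φ₂ · cos Δλ )
  = atan2(-0.30025, -0.34392) = -138.879° → normalised to [0°, 360°): 221.121°.

221°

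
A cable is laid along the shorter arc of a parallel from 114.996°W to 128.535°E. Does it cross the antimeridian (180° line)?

Yes

Naïve |128.535 − -114.996| = 243.531° > 180°, so the shorter arc goes the other way round — across 180°.
Signed shortest Δλ = ((128.535 − -114.996 + 180) mod 360) − 180 = -116.469°.
Going west by 116.469° from -114.996° passes through 180° before reaching +128.535°.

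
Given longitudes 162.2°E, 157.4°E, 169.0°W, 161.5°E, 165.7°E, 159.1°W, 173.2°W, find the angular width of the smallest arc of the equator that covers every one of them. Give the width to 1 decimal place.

43.5°

Sort the longitudes: -173.2°, -169.0°, -159.1°, +157.4°, +161.5°, +162.2°, +165.7°.
Eastward gaps between consecutive values (wrapping around): 4.2°, 9.9°, 316.5°, 4.1°, 0.7°, 3.5°, 21.1°.
Largest gap = 316.5° ⇒ minimal covering band is its complement: 360° − 316.5° = 43.5°.
Band runs from +157.4° eastward to -159.1°, crossing the antimeridian.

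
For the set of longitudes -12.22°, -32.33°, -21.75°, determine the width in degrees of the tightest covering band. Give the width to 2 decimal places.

Sort the longitudes: -32.33°, -21.75°, -12.22°.
Eastward gaps between consecutive values (wrapping around): 10.58°, 9.53°, 339.89°.
Largest gap = 339.89° ⇒ minimal covering band is its complement: 360° − 339.89° = 20.11°.
Band runs from -32.33° eastward to -12.22°.

20.11°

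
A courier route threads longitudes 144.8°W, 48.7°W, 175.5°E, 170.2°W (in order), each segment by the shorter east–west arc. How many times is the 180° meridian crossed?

2

Leg 1: -144.8° → -48.7°, shortest Δλ = 96.1° (east) — does not cross 180°.
Leg 2: -48.7° → +175.5°, shortest Δλ = -135.8° (west) — crosses 180°.
Leg 3: +175.5° → -170.2°, shortest Δλ = 14.3° (east) — crosses 180°.
Total crossings: 2.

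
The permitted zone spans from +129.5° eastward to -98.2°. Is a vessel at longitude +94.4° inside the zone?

No

Band width going east from +129.5° to -98.2°: ((-98.2 − 129.5) mod 360) = 132.3°.
Offset of +94.4° east of the west edge: ((94.4 − 129.5) mod 360) = 324.9°.
324.9° > 132.3° ⇒ outside.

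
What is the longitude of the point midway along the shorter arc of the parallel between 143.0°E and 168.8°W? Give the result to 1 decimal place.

Signed shortest Δλ from +143.0° to -168.8° is +48.2°.
Midpoint longitude = +143.0° + (+48.2°)/2 = +143.0° + 24.1° = +167.1°.
(The naïve average (+143.0 + -168.8)/2 = -12.9° is on the wrong side of the globe.)

167.1°E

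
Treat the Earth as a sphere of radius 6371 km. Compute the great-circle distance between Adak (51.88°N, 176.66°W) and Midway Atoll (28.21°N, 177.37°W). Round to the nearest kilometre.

2633 km

Δλ = -177.37 − -176.66 = -0.71°.
Δφ = 28.21 − 51.88 = -23.67°.
a = sin²(Δφ/2) + cos φ₁ · cos φ₂ · sin²(Δλ/2) = 0.042084.
c = 2·atan2(√a, √(1−a)) = 0.41322 rad → d = 6371·c ≈ 2632.65 km.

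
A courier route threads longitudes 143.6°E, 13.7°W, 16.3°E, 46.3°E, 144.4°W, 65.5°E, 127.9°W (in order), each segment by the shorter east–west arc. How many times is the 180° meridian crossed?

3

Leg 1: +143.6° → -13.7°, shortest Δλ = -157.3° (west) — does not cross 180°.
Leg 2: -13.7° → +16.3°, shortest Δλ = 30.0° (east) — does not cross 180°.
Leg 3: +16.3° → +46.3°, shortest Δλ = 30.0° (east) — does not cross 180°.
Leg 4: +46.3° → -144.4°, shortest Δλ = 169.3° (east) — crosses 180°.
Leg 5: -144.4° → +65.5°, shortest Δλ = -150.1° (west) — crosses 180°.
Leg 6: +65.5° → -127.9°, shortest Δλ = 166.6° (east) — crosses 180°.
Total crossings: 3.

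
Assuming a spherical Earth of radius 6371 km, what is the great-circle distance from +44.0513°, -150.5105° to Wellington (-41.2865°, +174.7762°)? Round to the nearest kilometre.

Δλ = 174.7762 − -150.5105 = 325.2867°; wrapped into (−180°, 180°]: -34.7133°.
Δφ = -41.2865 − 44.0513 = -85.3378°.
a = sin²(Δφ/2) + cos φ₁ · cos φ₂ · sin²(Δλ/2) = 0.507422.
c = 2·atan2(√a, √(1−a)) = 1.58564 rad → d = 6371·c ≈ 10102.11 km.

10102 km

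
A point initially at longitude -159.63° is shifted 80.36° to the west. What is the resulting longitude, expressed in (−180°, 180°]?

+120.01°

Start at -159.63°; shift −80.36° → -239.99°.
-239.99° lies outside (−180°, 180°]; add 360° → +120.01°.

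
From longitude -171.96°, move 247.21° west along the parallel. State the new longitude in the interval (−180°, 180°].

-59.17°

Start at -171.96°; shift −247.21° → -419.17°.
-419.17° lies outside (−180°, 180°]; add 360° → -59.17°.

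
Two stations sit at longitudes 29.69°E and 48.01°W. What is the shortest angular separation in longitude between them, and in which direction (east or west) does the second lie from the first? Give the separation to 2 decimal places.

77.70° west

Raw difference: -48.01 − 29.69 = -77.7°.
Normalise into (−180°, 180°]: -77.7° stays -77.7°.
Negative ⇒ the second point lies to the west; separation 77.70°.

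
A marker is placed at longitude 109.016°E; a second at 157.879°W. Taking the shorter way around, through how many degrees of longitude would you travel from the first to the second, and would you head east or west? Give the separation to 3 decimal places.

Raw difference: -157.879 − 109.016 = -266.895°.
Normalise into (−180°, 180°]: -266.895° + 360° = 93.105°.
Positive ⇒ the second point lies to the east; separation 93.105°.

93.105° east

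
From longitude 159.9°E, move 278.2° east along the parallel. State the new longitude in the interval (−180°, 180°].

Start at +159.9°; shift +278.2° → +438.1°.
+438.1° lies outside (−180°, 180°]; subtract 360° → +78.1°.

78.1°E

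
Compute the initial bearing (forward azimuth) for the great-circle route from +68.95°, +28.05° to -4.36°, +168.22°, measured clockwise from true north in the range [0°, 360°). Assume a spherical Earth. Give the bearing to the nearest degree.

43°

Δλ = 168.22 − 28.05 = 140.17°.
θ = atan2( sin Δλ · cos φ₂ , cos φ₁ · sin φ₂ − sin φ₁ · cos φ₂ · cos Δλ )
  = atan2(0.63866, 0.68732) = 42.898° → normalised to [0°, 360°): 42.898°.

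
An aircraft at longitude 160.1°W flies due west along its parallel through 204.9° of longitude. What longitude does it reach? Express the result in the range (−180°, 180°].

Start at -160.1°; shift −204.9° → -365.0°.
-365.0° lies outside (−180°, 180°]; add 360° → -5.0°.

5.0°W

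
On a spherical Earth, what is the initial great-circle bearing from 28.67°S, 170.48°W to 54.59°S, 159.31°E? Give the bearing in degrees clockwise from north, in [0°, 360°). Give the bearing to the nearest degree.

Δλ = 159.31 − -170.48 = 329.79°; wrapped into (−180°, 180°]: -30.21°.
θ = atan2( sin Δλ · cos φ₂ , cos φ₁ · sin φ₂ − sin φ₁ · cos φ₂ · cos Δλ )
  = atan2(-0.29155, -0.47487) = -148.452° → normalised to [0°, 360°): 211.548°.

212°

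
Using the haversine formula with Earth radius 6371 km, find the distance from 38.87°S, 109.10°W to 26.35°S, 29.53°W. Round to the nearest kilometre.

7352 km

Δλ = -29.53 − -109.10 = 79.57°.
Δφ = -26.35 − -38.87 = 12.52°.
a = sin²(Δφ/2) + cos φ₁ · cos φ₂ · sin²(Δλ/2) = 0.297577.
c = 2·atan2(√a, √(1−a)) = 1.15399 rad → d = 6371·c ≈ 7352.04 km.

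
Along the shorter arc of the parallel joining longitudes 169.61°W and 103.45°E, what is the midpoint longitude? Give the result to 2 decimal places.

Signed shortest Δλ from -169.61° to +103.45° is -86.94°.
Midpoint longitude = -169.61° + (-86.94°)/2 = -169.61° − 43.47° = -213.08°.
Normalise into (−180°, 180°]: +146.92°.
(The naïve average (-169.61 + +103.45)/2 = -33.08° is on the wrong side of the globe.)

146.92°E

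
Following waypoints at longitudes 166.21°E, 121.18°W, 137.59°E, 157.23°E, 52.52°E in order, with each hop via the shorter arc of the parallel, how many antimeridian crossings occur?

Leg 1: +166.21° → -121.18°, shortest Δλ = 72.61° (east) — crosses 180°.
Leg 2: -121.18° → +137.59°, shortest Δλ = -101.23° (west) — crosses 180°.
Leg 3: +137.59° → +157.23°, shortest Δλ = 19.64° (east) — does not cross 180°.
Leg 4: +157.23° → +52.52°, shortest Δλ = -104.71° (west) — does not cross 180°.
Total crossings: 2.

2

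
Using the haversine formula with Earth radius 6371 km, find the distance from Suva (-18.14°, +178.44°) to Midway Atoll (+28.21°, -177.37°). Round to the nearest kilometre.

5174 km

Δλ = -177.37 − 178.44 = -355.81°; wrapped into (−180°, 180°]: 4.19°.
Δφ = 28.21 − -18.14 = 46.35°.
a = sin²(Δφ/2) + cos φ₁ · cos φ₂ · sin²(Δλ/2) = 0.155993.
c = 2·atan2(√a, √(1−a)) = 0.81205 rad → d = 6371·c ≈ 5173.56 km.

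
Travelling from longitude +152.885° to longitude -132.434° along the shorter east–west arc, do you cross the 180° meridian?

Yes

Naïve |-132.434 − 152.885| = 285.319° > 180°, so the shorter arc goes the other way round — across 180°.
Signed shortest Δλ = ((-132.434 − 152.885 + 180) mod 360) − 180 = 74.681°.
Going east by 74.681° from +152.885° passes through 180° before reaching -132.434°.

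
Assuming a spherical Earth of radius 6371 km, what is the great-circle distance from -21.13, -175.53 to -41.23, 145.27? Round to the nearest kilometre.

4295 km

Δλ = 145.27 − -175.53 = 320.80°; wrapped into (−180°, 180°]: -39.20°.
Δφ = -41.23 − -21.13 = -20.10°.
a = sin²(Δφ/2) + cos φ₁ · cos φ₂ · sin²(Δλ/2) = 0.109392.
c = 2·atan2(√a, √(1−a)) = 0.67418 rad → d = 6371·c ≈ 4295.22 km.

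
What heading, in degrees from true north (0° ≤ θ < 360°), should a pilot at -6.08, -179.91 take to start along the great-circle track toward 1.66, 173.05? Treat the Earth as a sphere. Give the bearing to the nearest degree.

Δλ = 173.05 − -179.91 = 352.96°; wrapped into (−180°, 180°]: -7.04°.
θ = atan2( sin Δλ · cos φ₂ , cos φ₁ · sin φ₂ − sin φ₁ · cos φ₂ · cos Δλ )
  = atan2(-0.12251, 0.13388) = -42.461° → normalised to [0°, 360°): 317.539°.

318°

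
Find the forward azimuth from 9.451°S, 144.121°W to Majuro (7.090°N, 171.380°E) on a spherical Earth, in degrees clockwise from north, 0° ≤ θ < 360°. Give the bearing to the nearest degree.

Δλ = 171.380 − -144.121 = 315.501°; wrapped into (−180°, 180°]: -44.499°.
θ = atan2( sin Δλ · cos φ₂ , cos φ₁ · sin φ₂ − sin φ₁ · cos φ₂ · cos Δλ )
  = atan2(-0.69554, 0.23798) = -71.112° → normalised to [0°, 360°): 288.888°.

289°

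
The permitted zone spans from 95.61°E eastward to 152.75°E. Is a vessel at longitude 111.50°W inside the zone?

No

Band width going east from +95.61° to +152.75°: ((152.75 − 95.61) mod 360) = 57.14°.
Offset of -111.50° east of the west edge: ((-111.50 − 95.61) mod 360) = 152.89°.
152.89° > 57.14° ⇒ outside.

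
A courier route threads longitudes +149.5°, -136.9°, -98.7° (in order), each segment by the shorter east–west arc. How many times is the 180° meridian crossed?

1

Leg 1: +149.5° → -136.9°, shortest Δλ = 73.6° (east) — crosses 180°.
Leg 2: -136.9° → -98.7°, shortest Δλ = 38.2° (east) — does not cross 180°.
Total crossings: 1.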